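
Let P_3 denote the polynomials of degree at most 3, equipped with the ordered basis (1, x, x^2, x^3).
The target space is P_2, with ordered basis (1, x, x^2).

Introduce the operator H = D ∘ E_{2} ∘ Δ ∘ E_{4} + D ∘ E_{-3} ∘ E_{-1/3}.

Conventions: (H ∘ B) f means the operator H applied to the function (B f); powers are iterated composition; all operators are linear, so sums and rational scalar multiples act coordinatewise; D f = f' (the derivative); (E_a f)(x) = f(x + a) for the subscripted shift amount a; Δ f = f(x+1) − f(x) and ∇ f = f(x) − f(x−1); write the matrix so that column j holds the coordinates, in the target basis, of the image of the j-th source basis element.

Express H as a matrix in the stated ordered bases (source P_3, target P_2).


image of 1: 0
image of x: 1
image of x^2: 2x - 14/3
image of x^3: 3x^2 - 14x + 217/3
each image's coordinates form column j of the matrix

the matrix is [[0, 1, -14/3, 217/3]; [0, 0, 2, -14]; [0, 0, 0, 3]] (rows listed top to bottom)


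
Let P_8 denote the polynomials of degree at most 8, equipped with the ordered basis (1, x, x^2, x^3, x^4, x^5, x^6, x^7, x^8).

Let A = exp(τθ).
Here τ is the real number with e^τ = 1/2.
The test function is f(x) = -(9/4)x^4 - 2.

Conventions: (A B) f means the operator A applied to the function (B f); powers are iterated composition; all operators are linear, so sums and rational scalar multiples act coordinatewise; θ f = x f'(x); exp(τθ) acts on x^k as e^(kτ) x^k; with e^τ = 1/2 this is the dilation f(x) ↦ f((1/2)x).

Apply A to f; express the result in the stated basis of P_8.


the result is g(x) = -(9/64)x^4 - 2

exp(τθ) x^k = e^(kτ) x^k; with e^τ = 1/2 this sends x^k to (1/2)^k x^k
x^4 ↦ 1/16 x^4
applying this coordinatewise to f: exp(τθ) f = -(9/64)x^4 - 2


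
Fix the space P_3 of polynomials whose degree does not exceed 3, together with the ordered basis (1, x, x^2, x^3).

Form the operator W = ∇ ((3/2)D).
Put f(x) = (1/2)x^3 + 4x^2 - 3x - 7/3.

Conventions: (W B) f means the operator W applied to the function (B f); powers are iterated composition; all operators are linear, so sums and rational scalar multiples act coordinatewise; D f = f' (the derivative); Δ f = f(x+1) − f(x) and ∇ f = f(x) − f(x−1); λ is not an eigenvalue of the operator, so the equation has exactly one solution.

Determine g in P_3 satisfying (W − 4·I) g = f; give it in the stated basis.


the result is g(x) = -(1/8)x^3 - x^2 + (15/32)x - 5/192

write g with unknown coordinates in the stated basis and equate coefficients in (W − 4·I) g = f
solving from the highest basis element down gives g = -(1/8)x^3 - x^2 + (15/32)x - 5/192
check: W g = -(9/8)x - 39/16
so W g − 4·g = (1/2)x^3 + 4x^2 - 3x - 7/3 = f ✓


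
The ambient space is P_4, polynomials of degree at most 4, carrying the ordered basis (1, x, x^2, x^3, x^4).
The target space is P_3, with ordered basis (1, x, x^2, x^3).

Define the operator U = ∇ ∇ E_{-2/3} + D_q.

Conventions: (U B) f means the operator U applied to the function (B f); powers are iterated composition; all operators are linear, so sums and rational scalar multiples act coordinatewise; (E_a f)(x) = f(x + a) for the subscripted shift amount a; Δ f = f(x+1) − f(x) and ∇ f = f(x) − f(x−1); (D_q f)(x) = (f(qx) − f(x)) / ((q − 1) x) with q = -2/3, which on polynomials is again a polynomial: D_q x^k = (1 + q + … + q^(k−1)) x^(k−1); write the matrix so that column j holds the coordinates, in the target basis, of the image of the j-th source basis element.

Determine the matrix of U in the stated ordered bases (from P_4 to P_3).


image of 1: 0
image of x: 1
image of x^2: (1/3)x + 2
image of x^3: (7/9)x^2 + 6x - 10
image of x^4: (13/27)x^3 + 12x^2 - 40x + 106/3
each image's coordinates form column j of the matrix

the matrix is [[0, 1, 2, -10, 106/3]; [0, 0, 1/3, 6, -40]; [0, 0, 0, 7/9, 12]; [0, 0, 0, 0, 13/27]] (rows listed top to bottom)


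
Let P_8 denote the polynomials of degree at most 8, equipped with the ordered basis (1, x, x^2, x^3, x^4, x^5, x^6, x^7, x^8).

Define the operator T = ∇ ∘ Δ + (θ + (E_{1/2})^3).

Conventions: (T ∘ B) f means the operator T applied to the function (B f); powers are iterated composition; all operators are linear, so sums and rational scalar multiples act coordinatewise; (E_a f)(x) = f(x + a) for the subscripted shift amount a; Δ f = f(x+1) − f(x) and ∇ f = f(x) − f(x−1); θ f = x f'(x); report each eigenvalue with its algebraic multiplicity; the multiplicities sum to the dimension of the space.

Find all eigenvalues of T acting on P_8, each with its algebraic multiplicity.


image of 1: 1
image of x: 2x + 3/2
image of x^2: 3x^2 + 3x + 17/4
image of x^3: 4x^3 + (9/2)x^2 + (51/4)x + 27/8
image of x^4: 5x^4 + 6x^3 + (51/2)x^2 + (27/2)x + 113/16
image of x^5: 6x^5 + (15/2)x^4 + (85/2)x^3 + (135/4)x^2 + (565/16)x + 243/32
image of x^6: 7x^6 + 9x^5 + (255/4)x^4 + (135/2)x^3 + (1695/16)x^2 + (729/16)x + 857/64
image of x^7: 8x^7 + (21/2)x^6 + (357/4)x^5 + (945/8)x^4 + (3955/16)x^3 + (5103/32)x^2 + (5999/64)x + 2187/128
image of x^8: 9x^8 + 12x^7 + 119x^6 + 189x^5 + (3955/8)x^4 + (1701/4)x^3 + (5999/16)x^2 + (2187/16)x + 7073/256
the matrix is upper triangular; its diagonal is (1, 2, 3, 4, 5, 6, 7, 8, 9)
for a triangular matrix the eigenvalues are the diagonal entries, with algebraic multiplicity their repetition count

λ = 1 (multiplicity 1), λ = 2 (multiplicity 1), λ = 3 (multiplicity 1), λ = 4 (multiplicity 1), λ = 5 (multiplicity 1), λ = 6 (multiplicity 1), λ = 7 (multiplicity 1), λ = 8 (multiplicity 1), λ = 9 (multiplicity 1)


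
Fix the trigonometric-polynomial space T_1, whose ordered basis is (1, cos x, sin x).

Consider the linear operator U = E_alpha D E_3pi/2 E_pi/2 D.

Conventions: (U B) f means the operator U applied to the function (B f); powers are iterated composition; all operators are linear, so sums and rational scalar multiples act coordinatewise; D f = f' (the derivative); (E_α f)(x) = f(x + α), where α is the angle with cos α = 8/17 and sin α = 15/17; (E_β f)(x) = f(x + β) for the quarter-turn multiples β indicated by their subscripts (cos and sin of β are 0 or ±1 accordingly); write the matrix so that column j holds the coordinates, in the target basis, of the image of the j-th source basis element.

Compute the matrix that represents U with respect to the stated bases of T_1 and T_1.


the matrix is [[0, 0, 0]; [0, -8/17, -15/17]; [0, 15/17, -8/17]] (rows listed top to bottom)

image of 1: 0
image of cos x: -(8/17)cos x + (15/17)sin x
image of sin x: -(15/17)cos x - (8/17)sin x
each image's coordinates form column j of the matrix


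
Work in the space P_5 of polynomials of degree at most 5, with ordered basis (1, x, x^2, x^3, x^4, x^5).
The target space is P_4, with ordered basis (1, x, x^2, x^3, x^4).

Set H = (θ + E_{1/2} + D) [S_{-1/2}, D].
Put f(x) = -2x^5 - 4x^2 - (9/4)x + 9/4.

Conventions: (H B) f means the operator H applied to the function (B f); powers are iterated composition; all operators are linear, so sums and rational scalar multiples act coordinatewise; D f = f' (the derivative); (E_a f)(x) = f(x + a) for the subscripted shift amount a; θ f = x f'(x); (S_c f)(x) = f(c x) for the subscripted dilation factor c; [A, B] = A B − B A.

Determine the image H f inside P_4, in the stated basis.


D f = -10x^4 - 8x - 9/4
S_{-1/2} D f = -(5/8)x^4 + 4x - 9/4
S_{-1/2} f = (1/16)x^5 - x^2 + (9/8)x + 9/4
D S_{-1/2} f = (5/16)x^4 - 2x + 9/8
[S_{-1/2}, D] f = -(15/16)x^4 + 6x - 27/8
θ [S_{-1/2}, D] f = -(15/4)x^4 + 6x
E_{1/2} [S_{-1/2}, D] f = -(15/16)x^4 - (15/8)x^3 - (45/32)x^2 + (177/32)x - 111/256
D [S_{-1/2}, D] f = -(15/4)x^3 + 6
(θ + E_{1/2} + D) [S_{-1/2}, D] f = -(75/16)x^4 - (45/8)x^3 - (45/32)x^2 + (369/32)x + 1425/256

g(x) = -(75/16)x^4 - (45/8)x^3 - (45/32)x^2 + (369/32)x + 1425/256


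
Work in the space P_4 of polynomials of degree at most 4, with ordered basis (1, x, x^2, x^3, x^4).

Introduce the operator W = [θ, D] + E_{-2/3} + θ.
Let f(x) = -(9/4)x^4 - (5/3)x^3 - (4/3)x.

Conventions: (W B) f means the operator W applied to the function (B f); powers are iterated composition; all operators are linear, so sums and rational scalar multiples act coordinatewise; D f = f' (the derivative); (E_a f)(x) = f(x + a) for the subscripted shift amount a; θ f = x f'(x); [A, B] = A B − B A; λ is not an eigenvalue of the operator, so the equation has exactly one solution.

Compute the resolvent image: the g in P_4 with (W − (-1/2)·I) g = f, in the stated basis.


g(x) = -(9/22)x^4 - (290/297)x^3 - (2252/2079)x^2 - (104/63)x - 278240/168399

write g with unknown coordinates in the stated basis and equate coefficients in (W − (-1/2)·I) g = f
solving from the highest basis element down gives g = -(9/22)x^4 - (290/297)x^3 - (2252/2079)x^2 - (104/63)x - 278240/168399
check: W g = -(45/22)x^4 - (350/297)x^3 + (1126/2079)x^2 - (32/63)x + 139120/168399
so W g − (-1/2)·g = -(9/4)x^4 - (5/3)x^3 - (4/3)x = f ✓


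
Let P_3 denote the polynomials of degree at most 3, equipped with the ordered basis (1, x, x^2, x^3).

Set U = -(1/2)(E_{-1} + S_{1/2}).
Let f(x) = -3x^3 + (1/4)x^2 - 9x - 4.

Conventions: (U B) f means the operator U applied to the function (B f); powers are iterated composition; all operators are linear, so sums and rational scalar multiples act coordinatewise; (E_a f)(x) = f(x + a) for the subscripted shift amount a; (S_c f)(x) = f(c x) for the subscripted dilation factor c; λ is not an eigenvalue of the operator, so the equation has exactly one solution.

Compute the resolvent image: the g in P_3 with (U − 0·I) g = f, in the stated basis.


write g with unknown coordinates in the stated basis and equate coefficients in (U − 0·I) g = f
solving from the highest basis element down gives g = (16/3)x^3 + (62/5)x^2 + (268/15)x + 47/5
check: U g = -3x^3 + (1/4)x^2 - 9x - 4
so U g − 0·g = -3x^3 + (1/4)x^2 - 9x - 4 = f ✓

the result is g(x) = (16/3)x^3 + (62/5)x^2 + (268/15)x + 47/5


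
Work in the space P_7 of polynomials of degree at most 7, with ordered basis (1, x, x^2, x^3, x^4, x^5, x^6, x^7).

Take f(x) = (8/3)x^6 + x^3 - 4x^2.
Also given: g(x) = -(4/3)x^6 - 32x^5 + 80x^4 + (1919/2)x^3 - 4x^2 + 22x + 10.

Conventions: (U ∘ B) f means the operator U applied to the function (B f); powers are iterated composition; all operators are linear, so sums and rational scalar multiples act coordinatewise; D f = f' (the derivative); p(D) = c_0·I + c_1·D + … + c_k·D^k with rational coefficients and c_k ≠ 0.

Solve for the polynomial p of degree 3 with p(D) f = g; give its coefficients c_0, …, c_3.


D^0 f = (8/3)x^6 + x^3 - 4x^2
D^1 f = 16x^5 + 3x^2 - 8x
D^2 f = 80x^4 + 6x - 8
D^3 f = 320x^3 + 6
matching coefficients of g against c_0 f + c_1 Df + … from the top degree down determines the c_i
solution: c_0 = -1/2, c_1 = -2, c_2 = 1, c_3 = 3

p(D) = -(1/2)·I − 2·D + D^2 + 3·D^3, i.e. c_0 = -1/2, c_1 = -2, c_2 = 1, c_3 = 3


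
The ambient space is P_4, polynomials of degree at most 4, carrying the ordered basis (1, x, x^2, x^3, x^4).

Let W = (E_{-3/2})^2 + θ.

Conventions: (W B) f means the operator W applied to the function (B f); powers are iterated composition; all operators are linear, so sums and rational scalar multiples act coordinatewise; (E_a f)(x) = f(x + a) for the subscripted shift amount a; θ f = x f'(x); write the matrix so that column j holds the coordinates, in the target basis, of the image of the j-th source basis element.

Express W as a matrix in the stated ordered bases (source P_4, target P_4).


the matrix is [[1, -3, 9, -27, 81]; [0, 2, -6, 27, -108]; [0, 0, 3, -9, 54]; [0, 0, 0, 4, -12]; [0, 0, 0, 0, 5]] (rows listed top to bottom)

image of 1: 1
image of x: 2x - 3
image of x^2: 3x^2 - 6x + 9
image of x^3: 4x^3 - 9x^2 + 27x - 27
image of x^4: 5x^4 - 12x^3 + 54x^2 - 108x + 81
each image's coordinates form column j of the matrix


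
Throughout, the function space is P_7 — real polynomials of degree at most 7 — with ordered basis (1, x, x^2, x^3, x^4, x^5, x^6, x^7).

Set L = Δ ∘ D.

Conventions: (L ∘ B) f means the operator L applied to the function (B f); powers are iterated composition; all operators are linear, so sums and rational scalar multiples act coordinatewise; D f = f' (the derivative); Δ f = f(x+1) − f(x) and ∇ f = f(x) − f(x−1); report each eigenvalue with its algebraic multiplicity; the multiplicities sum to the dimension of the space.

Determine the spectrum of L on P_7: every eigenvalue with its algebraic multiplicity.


image of 1: 0
image of x: 0
image of x^2: 2
image of x^3: 6x + 3
image of x^4: 12x^2 + 12x + 4
image of x^5: 20x^3 + 30x^2 + 20x + 5
image of x^6: 30x^4 + 60x^3 + 60x^2 + 30x + 6
image of x^7: 42x^5 + 105x^4 + 140x^3 + 105x^2 + 42x + 7
the matrix is upper triangular; its diagonal is (0, 0, 0, 0, 0, 0, 0, 0)
for a triangular matrix the eigenvalues are the diagonal entries, with algebraic multiplicity their repetition count

λ = 0 (multiplicity 8)


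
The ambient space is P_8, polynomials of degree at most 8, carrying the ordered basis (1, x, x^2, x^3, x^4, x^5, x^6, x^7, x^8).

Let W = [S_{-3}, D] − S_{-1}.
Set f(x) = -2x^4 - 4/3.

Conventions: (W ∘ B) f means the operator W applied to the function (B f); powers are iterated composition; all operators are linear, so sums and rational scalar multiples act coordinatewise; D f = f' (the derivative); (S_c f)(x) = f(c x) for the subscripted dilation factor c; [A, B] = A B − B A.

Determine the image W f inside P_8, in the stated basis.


the result is g(x) = 2x^4 + 864x^3 + 4/3

D f = -8x^3
S_{-3} D f = 216x^3
S_{-3} f = -162x^4 - 4/3
D S_{-3} f = -648x^3
[S_{-3}, D] f = 864x^3
S_{-1} f = -2x^4 - 4/3
(-S_{-1}) f = 2x^4 + 4/3
([S_{-3}, D] − S_{-1}) f = 2x^4 + 864x^3 + 4/3


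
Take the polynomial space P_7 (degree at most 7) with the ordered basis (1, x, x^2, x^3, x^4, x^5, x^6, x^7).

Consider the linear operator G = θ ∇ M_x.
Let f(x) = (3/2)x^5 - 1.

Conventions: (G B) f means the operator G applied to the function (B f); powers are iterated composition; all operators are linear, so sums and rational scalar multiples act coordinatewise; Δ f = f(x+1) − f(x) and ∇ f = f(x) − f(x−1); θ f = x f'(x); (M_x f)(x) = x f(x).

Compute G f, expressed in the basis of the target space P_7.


the image equals g(x) = 45x^5 - 90x^4 + 90x^3 - 45x^2 + 9x

M_x f = (3/2)x^6 - x
∇ M_x f = 9x^5 - (45/2)x^4 + 30x^3 - (45/2)x^2 + 9x - 5/2
θ (∇ M_x) f = 45x^5 - 90x^4 + 90x^3 - 45x^2 + 9x


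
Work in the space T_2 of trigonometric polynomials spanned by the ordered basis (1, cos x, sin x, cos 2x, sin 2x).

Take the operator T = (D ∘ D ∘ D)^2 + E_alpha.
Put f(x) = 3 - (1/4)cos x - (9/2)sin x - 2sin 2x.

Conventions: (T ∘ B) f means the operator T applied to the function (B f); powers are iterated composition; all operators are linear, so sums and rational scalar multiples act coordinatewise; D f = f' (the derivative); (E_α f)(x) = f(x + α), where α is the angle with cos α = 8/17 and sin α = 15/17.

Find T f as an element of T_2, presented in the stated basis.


D f = -(9/2)cos x + (1/4)sin x - 4cos 2x
D D f = (1/4)cos x + (9/2)sin x + 8sin 2x
D D D f = (9/2)cos x - (1/4)sin x + 16cos 2x
D (D ∘ D ∘ D) f = -(1/4)cos x - (9/2)sin x - 32sin 2x
D D (D ∘ D ∘ D) f = -(9/2)cos x + (1/4)sin x - 64cos 2x
D D D (D ∘ D ∘ D) f = (1/4)cos x + (9/2)sin x + 128sin 2x
E_alpha f = 3 - (139/34)cos x - (129/68)sin x - (480/289)cos 2x + (322/289)sin 2x
((D ∘ D ∘ D)^2 + E_alpha) f = 3 - (261/68)cos x + (177/68)sin x - (480/289)cos 2x + (37314/289)sin 2x

the result is g(x) = 3 - (261/68)cos x + (177/68)sin x - (480/289)cos 2x + (37314/289)sin 2x


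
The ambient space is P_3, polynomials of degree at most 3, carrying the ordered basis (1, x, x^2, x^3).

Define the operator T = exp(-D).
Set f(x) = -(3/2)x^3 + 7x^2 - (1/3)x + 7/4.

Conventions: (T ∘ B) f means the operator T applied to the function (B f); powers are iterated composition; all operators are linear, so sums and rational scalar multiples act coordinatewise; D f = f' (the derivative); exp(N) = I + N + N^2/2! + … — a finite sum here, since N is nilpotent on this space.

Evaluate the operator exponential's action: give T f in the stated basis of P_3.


order-1 term: (9/2)x^2 - 14x + 1/3
order-2 term: -(9/2)x + 7
order-3 term: 3/2
the series for exp(-D) f terminates at order 3
exp(-D) f = -(3/2)x^3 + (23/2)x^2 - (113/6)x + 127/12

the result is g(x) = -(3/2)x^3 + (23/2)x^2 - (113/6)x + 127/12


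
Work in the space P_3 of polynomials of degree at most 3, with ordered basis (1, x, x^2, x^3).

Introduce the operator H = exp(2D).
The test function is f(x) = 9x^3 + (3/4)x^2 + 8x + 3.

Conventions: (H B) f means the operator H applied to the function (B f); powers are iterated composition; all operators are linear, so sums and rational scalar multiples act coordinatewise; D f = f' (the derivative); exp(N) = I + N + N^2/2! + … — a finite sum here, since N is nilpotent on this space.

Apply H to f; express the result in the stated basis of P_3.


g(x) = 9x^3 + (219/4)x^2 + 119x + 94

order-1 term: 54x^2 + 3x + 16
order-2 term: 108x + 3
order-3 term: 72
the series for exp(2D) f terminates at order 3
exp(2D) f = 9x^3 + (219/4)x^2 + 119x + 94


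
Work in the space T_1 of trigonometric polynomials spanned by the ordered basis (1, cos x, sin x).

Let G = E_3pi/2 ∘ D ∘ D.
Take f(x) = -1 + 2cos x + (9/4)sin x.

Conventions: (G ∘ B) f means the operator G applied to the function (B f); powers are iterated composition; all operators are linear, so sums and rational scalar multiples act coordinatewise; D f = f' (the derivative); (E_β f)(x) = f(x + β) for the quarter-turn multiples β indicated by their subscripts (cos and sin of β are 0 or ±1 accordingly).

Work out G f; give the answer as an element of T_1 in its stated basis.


the image equals g(x) = (9/4)cos x - 2sin x

D f = (9/4)cos x - 2sin x
D D f = -2cos x - (9/4)sin x
E_3pi/2 D D f = (9/4)cos x - 2sin x


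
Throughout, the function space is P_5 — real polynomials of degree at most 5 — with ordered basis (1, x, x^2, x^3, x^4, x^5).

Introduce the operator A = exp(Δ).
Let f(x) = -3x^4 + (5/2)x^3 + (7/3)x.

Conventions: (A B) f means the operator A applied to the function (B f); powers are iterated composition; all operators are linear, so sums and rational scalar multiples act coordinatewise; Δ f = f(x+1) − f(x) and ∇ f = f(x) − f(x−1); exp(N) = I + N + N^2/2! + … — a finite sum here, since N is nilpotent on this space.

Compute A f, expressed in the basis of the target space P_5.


the image equals g(x) = -3x^4 - (19/2)x^3 - (57/2)x^2 - (128/3)x - 181/6

order-1 term: -12x^3 - (21/2)x^2 - (9/2)x + 11/6
order-2 term: -18x^2 - (57/2)x - 27/2
order-3 term: -12x - 31/2
order-4 term: -3
the series for exp(Δ) f terminates at order 4
exp(Δ) f = -3x^4 - (19/2)x^3 - (57/2)x^2 - (128/3)x - 181/6


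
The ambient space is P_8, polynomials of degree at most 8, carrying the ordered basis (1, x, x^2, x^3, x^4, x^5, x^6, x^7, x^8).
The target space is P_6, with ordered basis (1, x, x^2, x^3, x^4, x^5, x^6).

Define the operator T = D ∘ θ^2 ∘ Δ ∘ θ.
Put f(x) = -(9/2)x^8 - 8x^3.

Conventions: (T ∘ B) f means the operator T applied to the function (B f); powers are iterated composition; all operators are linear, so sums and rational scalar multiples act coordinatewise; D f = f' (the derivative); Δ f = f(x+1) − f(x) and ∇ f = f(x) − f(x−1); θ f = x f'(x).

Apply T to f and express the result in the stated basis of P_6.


θ f = -36x^8 - 24x^3
Δ θ f = -288x^7 - 1008x^6 - 2016x^5 - 2520x^4 - 2016x^3 - 1080x^2 - 360x - 60
θ Δ θ f = -2016x^7 - 6048x^6 - 10080x^5 - 10080x^4 - 6048x^3 - 2160x^2 - 360x
θ θ Δ θ f = -14112x^7 - 36288x^6 - 50400x^5 - 40320x^4 - 18144x^3 - 4320x^2 - 360x
D θ^2 Δ θ f = -98784x^6 - 217728x^5 - 252000x^4 - 161280x^3 - 54432x^2 - 8640x - 360

g(x) = -98784x^6 - 217728x^5 - 252000x^4 - 161280x^3 - 54432x^2 - 8640x - 360


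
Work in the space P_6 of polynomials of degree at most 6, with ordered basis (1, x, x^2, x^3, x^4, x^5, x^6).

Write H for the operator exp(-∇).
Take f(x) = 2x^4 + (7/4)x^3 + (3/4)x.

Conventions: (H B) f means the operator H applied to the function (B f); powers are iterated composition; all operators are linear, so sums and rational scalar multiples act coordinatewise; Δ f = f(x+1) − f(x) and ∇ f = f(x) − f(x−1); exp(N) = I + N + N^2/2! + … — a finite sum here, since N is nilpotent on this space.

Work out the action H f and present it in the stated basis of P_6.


order-1 term: -8x^3 + (27/4)x^2 - (11/4)x - 1/2
order-2 term: 12x^2 - (75/4)x + 35/4
order-3 term: -8x + 41/4
order-4 term: 2
the series for exp(-∇) f terminates at order 4
exp(-∇) f = 2x^4 - (25/4)x^3 + (75/4)x^2 - (115/4)x + 41/2

the image equals g(x) = 2x^4 - (25/4)x^3 + (75/4)x^2 - (115/4)x + 41/2


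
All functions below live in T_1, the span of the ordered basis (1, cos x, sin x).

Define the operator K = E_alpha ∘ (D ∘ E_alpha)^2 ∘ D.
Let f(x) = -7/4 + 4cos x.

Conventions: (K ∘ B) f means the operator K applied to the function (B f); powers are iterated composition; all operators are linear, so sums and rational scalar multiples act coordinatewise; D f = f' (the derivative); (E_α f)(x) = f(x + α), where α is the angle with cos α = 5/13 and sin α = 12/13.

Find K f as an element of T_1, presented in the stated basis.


D f = -4sin x
E_alpha D f = -(48/13)cos x - (20/13)sin x
D E_alpha D f = -(20/13)cos x + (48/13)sin x
E_alpha (D ∘ E_alpha) D f = (476/169)cos x + (480/169)sin x
D E_alpha (D ∘ E_alpha) D f = (480/169)cos x - (476/169)sin x
E_alpha (D ∘ E_alpha)^2 D f = -(3312/2197)cos x - (8140/2197)sin x

g(x) = -(3312/2197)cos x - (8140/2197)sin x


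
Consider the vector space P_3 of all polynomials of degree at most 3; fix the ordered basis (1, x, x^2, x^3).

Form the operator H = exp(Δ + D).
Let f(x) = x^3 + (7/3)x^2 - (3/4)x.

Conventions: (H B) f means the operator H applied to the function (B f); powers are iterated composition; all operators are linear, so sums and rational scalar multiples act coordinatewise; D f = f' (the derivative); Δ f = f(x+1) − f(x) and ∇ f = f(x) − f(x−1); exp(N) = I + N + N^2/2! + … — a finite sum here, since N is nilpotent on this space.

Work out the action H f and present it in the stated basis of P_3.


order-1 term: 6x^2 + (37/3)x + 11/6
order-2 term: 12x + 46/3
order-3 term: 8
the series for exp(Δ + D) f terminates at order 3
exp(Δ + D) f = x^3 + (25/3)x^2 + (283/12)x + 151/6

the result is g(x) = x^3 + (25/3)x^2 + (283/12)x + 151/6


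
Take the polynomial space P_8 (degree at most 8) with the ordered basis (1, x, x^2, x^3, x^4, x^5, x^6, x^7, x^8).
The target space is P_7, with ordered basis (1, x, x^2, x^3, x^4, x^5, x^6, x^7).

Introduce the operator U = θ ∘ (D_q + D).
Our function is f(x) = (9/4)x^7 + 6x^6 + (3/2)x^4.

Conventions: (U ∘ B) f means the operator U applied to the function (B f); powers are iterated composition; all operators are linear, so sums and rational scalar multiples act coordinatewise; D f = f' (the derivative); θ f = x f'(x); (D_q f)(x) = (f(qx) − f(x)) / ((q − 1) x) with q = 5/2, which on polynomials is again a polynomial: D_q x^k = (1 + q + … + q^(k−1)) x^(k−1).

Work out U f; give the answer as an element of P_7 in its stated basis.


g(x) = (714069/128)x^6 + (80685/16)x^5 + (2115/16)x^3

D_q f = (233991/256)x^6 + (15561/16)x^5 + (609/16)x^3
D f = (63/4)x^6 + 36x^5 + 6x^3
(D_q + D) f = (238023/256)x^6 + (16137/16)x^5 + (705/16)x^3
θ (D_q + D) f = (714069/128)x^6 + (80685/16)x^5 + (2115/16)x^3


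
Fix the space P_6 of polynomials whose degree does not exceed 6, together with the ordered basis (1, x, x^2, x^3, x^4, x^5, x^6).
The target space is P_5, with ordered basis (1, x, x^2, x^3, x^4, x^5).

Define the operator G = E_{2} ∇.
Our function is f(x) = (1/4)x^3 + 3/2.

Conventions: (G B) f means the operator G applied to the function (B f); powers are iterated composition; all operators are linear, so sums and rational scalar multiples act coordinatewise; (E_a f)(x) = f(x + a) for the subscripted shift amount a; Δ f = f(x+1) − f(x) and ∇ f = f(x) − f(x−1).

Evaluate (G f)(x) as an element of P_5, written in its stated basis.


∇ f = (3/4)x^2 - (3/4)x + 1/4
E_{2} ∇ f = (3/4)x^2 + (9/4)x + 7/4

the result is g(x) = (3/4)x^2 + (9/4)x + 7/4


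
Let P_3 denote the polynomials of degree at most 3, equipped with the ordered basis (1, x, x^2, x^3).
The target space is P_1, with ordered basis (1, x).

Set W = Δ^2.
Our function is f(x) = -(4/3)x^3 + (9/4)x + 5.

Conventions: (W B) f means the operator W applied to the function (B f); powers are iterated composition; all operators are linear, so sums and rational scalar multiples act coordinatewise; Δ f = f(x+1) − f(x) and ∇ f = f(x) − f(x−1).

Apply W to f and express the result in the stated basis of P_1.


Δ f = -4x^2 - 4x + 11/12
Δ Δ f = -8x - 8

g(x) = -8x - 8


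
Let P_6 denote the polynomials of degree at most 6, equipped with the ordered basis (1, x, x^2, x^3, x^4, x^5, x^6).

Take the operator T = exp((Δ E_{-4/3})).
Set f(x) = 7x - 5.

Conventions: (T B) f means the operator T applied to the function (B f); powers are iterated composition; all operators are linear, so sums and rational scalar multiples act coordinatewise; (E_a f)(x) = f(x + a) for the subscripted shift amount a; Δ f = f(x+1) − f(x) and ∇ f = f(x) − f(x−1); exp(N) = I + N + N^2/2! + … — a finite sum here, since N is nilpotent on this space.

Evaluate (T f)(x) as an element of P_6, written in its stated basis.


order-1 term: 7
the series for exp((Δ E_{-4/3})) f terminates at order 1
exp((Δ E_{-4/3})) f = 7x + 2

the result is g(x) = 7x + 2


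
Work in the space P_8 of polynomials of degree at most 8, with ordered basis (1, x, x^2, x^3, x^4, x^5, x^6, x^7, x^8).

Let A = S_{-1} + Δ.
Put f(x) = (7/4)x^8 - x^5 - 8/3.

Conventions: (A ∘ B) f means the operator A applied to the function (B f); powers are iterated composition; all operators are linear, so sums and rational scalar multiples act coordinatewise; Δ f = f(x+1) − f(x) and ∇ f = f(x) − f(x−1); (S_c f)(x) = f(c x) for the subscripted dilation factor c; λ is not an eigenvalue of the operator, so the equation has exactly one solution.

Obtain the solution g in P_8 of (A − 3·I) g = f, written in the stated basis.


the result is g(x) = -(7/8)x^8 - (7/4)x^7 - (147/8)x^6 - (195/4)x^5 - (5135/16)x^4 - (2249/4)x^3 - (17747/8)x^2 - (15561/8)x - 245461/96

write g with unknown coordinates in the stated basis and equate coefficients in (A − 3·I) g = f
solving from the highest basis element down gives g = -(7/8)x^8 - (7/4)x^7 - (147/8)x^6 - (195/4)x^5 - (5135/16)x^4 - (2249/4)x^3 - (17747/8)x^2 - (15561/8)x - 245461/96
check: A g = -(7/8)x^8 - (21/4)x^7 - (441/8)x^6 - (589/4)x^5 - (15405/16)x^4 - (6747/4)x^3 - (53241/8)x^2 - (46683/8)x - 736639/96
so A g − 3·g = (7/4)x^8 - x^5 - 8/3 = f ✓


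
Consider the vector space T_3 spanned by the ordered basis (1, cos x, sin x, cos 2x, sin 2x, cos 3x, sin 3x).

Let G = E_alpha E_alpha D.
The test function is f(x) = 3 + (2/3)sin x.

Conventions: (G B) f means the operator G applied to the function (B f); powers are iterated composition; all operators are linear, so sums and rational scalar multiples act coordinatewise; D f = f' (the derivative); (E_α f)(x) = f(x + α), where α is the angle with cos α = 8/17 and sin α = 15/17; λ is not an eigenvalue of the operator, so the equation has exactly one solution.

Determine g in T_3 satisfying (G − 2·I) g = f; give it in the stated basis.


the result is g(x) = -3/2 + (322/7215)cos x - (1636/7215)sin x

write g with unknown coordinates in the stated basis and equate coefficients in (G − 2·I) g = f
solving from the highest basis element down gives g = -3/2 + (322/7215)cos x - (1636/7215)sin x
check: G g = (644/7215)cos x + (1538/7215)sin x
so G g − 2·g = 3 + (2/3)sin x = f ✓


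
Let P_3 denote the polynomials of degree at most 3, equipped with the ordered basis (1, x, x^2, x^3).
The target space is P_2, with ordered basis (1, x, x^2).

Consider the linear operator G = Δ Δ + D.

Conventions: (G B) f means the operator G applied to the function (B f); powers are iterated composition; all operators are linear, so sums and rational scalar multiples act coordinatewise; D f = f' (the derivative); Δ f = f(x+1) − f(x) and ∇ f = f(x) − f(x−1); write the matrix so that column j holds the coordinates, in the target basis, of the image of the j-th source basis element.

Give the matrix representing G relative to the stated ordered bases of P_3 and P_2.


image of 1: 0
image of x: 1
image of x^2: 2x + 2
image of x^3: 3x^2 + 6x + 6
each image's coordinates form column j of the matrix

the matrix is [[0, 1, 2, 6]; [0, 0, 2, 6]; [0, 0, 0, 3]] (rows listed top to bottom)


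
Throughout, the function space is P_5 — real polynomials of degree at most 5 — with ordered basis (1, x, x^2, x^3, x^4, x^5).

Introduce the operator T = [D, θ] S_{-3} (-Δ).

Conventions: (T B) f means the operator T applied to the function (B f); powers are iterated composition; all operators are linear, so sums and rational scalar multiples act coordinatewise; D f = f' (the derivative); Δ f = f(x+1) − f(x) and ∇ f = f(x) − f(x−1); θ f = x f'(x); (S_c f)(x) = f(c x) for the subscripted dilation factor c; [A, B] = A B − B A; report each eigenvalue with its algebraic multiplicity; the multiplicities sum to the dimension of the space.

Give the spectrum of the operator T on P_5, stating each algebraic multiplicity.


image of 1: 0
image of x: 0
image of x^2: 6
image of x^3: -54x + 9
image of x^4: 324x^2 - 108x + 12
image of x^5: -1620x^3 + 810x^2 - 180x + 15
the matrix is upper triangular; its diagonal is (0, 0, 0, 0, 0, 0)
for a triangular matrix the eigenvalues are the diagonal entries, with algebraic multiplicity their repetition count

λ = 0 (multiplicity 6)


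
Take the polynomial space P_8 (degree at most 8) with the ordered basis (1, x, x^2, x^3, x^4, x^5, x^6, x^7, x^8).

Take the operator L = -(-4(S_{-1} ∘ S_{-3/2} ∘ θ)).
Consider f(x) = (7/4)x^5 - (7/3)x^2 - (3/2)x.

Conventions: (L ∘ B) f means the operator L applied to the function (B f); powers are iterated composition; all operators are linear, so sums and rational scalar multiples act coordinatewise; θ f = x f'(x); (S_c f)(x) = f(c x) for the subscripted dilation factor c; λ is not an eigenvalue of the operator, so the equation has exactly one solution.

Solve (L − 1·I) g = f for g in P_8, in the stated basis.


write g with unknown coordinates in the stated basis and equate coefficients in (L − 1·I) g = f
solving from the highest basis element down gives g = (14/1207)x^5 - (7/51)x^2 - (3/10)x
check: L g = (8505/4828)x^5 - (42/17)x^2 - (9/5)x
so L g − 1·g = (7/4)x^5 - (7/3)x^2 - (3/2)x = f ✓

the image equals g(x) = (14/1207)x^5 - (7/51)x^2 - (3/10)x


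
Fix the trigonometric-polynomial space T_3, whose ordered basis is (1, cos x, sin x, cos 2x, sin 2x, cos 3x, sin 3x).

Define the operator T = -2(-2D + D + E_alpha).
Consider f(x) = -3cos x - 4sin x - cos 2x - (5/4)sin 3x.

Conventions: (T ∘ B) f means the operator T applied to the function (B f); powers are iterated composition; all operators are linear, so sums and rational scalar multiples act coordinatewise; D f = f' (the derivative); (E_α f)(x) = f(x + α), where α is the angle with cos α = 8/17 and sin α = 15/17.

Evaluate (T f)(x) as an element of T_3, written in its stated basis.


D f = -4cos x + 3sin x + 2sin 2x - (15/4)cos 3x
(-2D) f = 8cos x - 6sin x - 4sin 2x + (15/2)cos 3x
D f = -4cos x + 3sin x + 2sin 2x - (15/4)cos 3x
E_alpha f = -(84/17)cos x + (13/17)sin x + (161/289)cos 2x + (240/289)sin 2x + (2475/19652)cos 3x + (6110/4913)sin 3x
(-2D + D + E_alpha) f = -(16/17)cos x - (38/17)sin x + (161/289)cos 2x - (338/289)sin 2x + (38085/9826)cos 3x + (6110/4913)sin 3x
(-2(-2D + D + E_alpha)) f = (32/17)cos x + (76/17)sin x - (322/289)cos 2x + (676/289)sin 2x - (38085/4913)cos 3x - (12220/4913)sin 3x

g(x) = (32/17)cos x + (76/17)sin x - (322/289)cos 2x + (676/289)sin 2x - (38085/4913)cos 3x - (12220/4913)sin 3x


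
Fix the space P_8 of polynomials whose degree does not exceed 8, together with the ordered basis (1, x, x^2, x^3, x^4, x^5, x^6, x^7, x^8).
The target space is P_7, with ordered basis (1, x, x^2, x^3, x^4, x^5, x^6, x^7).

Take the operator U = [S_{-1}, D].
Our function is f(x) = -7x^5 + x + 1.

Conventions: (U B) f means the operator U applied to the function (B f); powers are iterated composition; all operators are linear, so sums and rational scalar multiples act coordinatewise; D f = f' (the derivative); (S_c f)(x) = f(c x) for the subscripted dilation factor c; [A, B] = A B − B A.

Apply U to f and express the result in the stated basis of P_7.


D f = -35x^4 + 1
S_{-1} D f = -35x^4 + 1
S_{-1} f = 7x^5 - x + 1
D S_{-1} f = 35x^4 - 1
[S_{-1}, D] f = -70x^4 + 2

the result is g(x) = -70x^4 + 2


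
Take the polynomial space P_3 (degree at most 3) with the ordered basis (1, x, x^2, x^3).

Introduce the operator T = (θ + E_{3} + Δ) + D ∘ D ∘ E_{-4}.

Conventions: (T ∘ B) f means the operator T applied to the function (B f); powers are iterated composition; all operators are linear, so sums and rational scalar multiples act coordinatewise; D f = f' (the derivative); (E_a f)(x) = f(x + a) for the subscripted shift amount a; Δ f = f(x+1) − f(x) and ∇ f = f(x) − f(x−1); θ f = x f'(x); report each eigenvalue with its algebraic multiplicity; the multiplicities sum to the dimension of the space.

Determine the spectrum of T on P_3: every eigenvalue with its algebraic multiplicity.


λ = 1 (multiplicity 1), λ = 2 (multiplicity 1), λ = 3 (multiplicity 1), λ = 4 (multiplicity 1)

image of 1: 1
image of x: 2x + 4
image of x^2: 3x^2 + 8x + 12
image of x^3: 4x^3 + 12x^2 + 36x + 4
the matrix is upper triangular; its diagonal is (1, 2, 3, 4)
for a triangular matrix the eigenvalues are the diagonal entries, with algebraic multiplicity their repetition count


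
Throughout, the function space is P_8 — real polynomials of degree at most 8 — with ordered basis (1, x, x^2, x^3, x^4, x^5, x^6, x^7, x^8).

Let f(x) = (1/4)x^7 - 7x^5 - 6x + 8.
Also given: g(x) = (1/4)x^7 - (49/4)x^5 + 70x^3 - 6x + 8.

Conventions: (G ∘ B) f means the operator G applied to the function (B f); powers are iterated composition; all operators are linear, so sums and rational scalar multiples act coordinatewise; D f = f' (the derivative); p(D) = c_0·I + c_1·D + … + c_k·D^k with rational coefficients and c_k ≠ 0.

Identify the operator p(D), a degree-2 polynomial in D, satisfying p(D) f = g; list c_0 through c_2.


D^0 f = (1/4)x^7 - 7x^5 - 6x + 8
D^1 f = (7/4)x^6 - 35x^4 - 6
D^2 f = (21/2)x^5 - 140x^3
matching coefficients of g against c_0 f + c_1 Df + … from the top degree down determines the c_i
solution: c_0 = 1, c_1 = 0, c_2 = -1/2

p(D) = I − (1/2)·D^2, i.e. c_0 = 1, c_1 = 0, c_2 = -1/2


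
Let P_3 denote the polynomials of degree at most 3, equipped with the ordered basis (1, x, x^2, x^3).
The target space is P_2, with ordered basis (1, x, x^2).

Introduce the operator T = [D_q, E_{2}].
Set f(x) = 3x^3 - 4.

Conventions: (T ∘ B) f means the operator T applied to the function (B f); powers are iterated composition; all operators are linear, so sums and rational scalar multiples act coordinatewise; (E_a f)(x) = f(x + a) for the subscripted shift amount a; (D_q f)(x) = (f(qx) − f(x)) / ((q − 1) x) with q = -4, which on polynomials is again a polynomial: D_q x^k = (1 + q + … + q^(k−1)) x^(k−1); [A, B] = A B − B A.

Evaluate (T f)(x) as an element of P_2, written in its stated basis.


the image equals g(x) = -210x - 120

E_{2} f = 3x^3 + 18x^2 + 36x + 20
D_q E_{2} f = 39x^2 - 54x + 36
D_q f = 39x^2
E_{2} D_q f = 39x^2 + 156x + 156
[D_q, E_{2}] f = -210x - 120


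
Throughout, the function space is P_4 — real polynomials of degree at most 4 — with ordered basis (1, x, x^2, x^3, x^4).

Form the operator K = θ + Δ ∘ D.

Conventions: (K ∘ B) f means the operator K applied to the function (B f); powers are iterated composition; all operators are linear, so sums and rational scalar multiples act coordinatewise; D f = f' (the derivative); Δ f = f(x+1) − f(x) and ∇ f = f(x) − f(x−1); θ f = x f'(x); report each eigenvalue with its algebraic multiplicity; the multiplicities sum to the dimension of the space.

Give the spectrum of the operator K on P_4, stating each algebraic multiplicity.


λ = 0 (multiplicity 1), λ = 1 (multiplicity 1), λ = 2 (multiplicity 1), λ = 3 (multiplicity 1), λ = 4 (multiplicity 1)

image of 1: 0
image of x: x
image of x^2: 2x^2 + 2
image of x^3: 3x^3 + 6x + 3
image of x^4: 4x^4 + 12x^2 + 12x + 4
the matrix is upper triangular; its diagonal is (0, 1, 2, 3, 4)
for a triangular matrix the eigenvalues are the diagonal entries, with algebraic multiplicity their repetition count


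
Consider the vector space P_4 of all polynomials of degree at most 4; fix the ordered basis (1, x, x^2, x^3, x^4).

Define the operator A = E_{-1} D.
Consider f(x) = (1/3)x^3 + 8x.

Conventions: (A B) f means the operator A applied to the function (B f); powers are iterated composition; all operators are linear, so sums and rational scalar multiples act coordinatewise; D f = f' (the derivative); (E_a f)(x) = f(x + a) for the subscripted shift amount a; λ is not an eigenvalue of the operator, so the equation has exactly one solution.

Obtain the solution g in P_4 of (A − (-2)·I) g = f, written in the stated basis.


the result is g(x) = (1/6)x^3 - (1/4)x^2 + (19/4)x - 23/8

write g with unknown coordinates in the stated basis and equate coefficients in (A − (-2)·I) g = f
solving from the highest basis element down gives g = (1/6)x^3 - (1/4)x^2 + (19/4)x - 23/8
check: A g = (1/2)x^2 - (3/2)x + 23/4
so A g − (-2)·g = (1/3)x^3 + 8x = f ✓


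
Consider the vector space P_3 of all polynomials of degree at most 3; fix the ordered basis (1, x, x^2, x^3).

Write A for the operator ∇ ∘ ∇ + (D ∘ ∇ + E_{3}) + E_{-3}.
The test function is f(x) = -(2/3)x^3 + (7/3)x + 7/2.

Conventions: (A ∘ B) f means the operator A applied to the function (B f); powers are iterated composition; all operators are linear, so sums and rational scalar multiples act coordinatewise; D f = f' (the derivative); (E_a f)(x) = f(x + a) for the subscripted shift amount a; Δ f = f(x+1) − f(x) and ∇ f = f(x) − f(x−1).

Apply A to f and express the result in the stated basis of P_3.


∇ f = -2x^2 + 2x + 5/3
∇ ∇ f = -4x + 4
∇ f = -2x^2 + 2x + 5/3
D ∇ f = -4x + 2
E_{3} f = -(2/3)x^3 - 6x^2 - (47/3)x - 15/2
(D ∘ ∇ + E_{3}) f = -(2/3)x^3 - 6x^2 - (59/3)x - 11/2
E_{-3} f = -(2/3)x^3 + 6x^2 - (47/3)x + 29/2
(∇ ∘ ∇ + (D ∘ ∇ + E_{3}) + E_{-3}) f = -(4/3)x^3 - (118/3)x + 13

the image equals g(x) = -(4/3)x^3 - (118/3)x + 13


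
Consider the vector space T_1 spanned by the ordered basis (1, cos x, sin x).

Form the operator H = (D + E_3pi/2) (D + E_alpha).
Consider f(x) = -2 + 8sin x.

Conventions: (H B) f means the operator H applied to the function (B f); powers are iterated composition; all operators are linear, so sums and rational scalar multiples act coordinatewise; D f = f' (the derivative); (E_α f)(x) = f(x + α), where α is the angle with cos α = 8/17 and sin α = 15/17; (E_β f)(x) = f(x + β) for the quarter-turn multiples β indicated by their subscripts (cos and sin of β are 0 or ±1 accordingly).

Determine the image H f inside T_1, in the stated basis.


D f = 8cos x
E_alpha f = -2 + (120/17)cos x + (64/17)sin x
(D + E_alpha) f = -2 + (256/17)cos x + (64/17)sin x
D (D + E_alpha) f = (64/17)cos x - (256/17)sin x
E_3pi/2 (D + E_alpha) f = -2 - (64/17)cos x + (256/17)sin x
(D + E_3pi/2) (D + E_alpha) f = -2

the image equals g(x) = -2


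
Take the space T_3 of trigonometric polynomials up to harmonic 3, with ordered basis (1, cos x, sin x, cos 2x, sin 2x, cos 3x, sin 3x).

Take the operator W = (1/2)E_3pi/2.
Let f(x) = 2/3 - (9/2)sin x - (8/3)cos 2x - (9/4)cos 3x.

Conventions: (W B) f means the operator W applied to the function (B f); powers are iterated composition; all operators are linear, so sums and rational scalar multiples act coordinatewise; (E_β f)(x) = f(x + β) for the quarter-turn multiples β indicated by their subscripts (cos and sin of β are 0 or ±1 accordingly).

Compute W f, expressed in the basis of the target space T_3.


the image equals g(x) = 1/3 + (9/4)cos x + (4/3)cos 2x + (9/8)sin 3x

E_3pi/2 f = 2/3 + (9/2)cos x + (8/3)cos 2x + (9/4)sin 3x
((1/2)E_3pi/2) f = 1/3 + (9/4)cos x + (4/3)cos 2x + (9/8)sin 3x
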